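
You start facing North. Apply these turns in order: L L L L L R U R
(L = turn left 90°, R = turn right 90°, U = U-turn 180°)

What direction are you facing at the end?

Start: North
  L (left (90° counter-clockwise)) -> West
  L (left (90° counter-clockwise)) -> South
  L (left (90° counter-clockwise)) -> East
  L (left (90° counter-clockwise)) -> North
  L (left (90° counter-clockwise)) -> West
  R (right (90° clockwise)) -> North
  U (U-turn (180°)) -> South
  R (right (90° clockwise)) -> West
Final: West

Answer: Final heading: West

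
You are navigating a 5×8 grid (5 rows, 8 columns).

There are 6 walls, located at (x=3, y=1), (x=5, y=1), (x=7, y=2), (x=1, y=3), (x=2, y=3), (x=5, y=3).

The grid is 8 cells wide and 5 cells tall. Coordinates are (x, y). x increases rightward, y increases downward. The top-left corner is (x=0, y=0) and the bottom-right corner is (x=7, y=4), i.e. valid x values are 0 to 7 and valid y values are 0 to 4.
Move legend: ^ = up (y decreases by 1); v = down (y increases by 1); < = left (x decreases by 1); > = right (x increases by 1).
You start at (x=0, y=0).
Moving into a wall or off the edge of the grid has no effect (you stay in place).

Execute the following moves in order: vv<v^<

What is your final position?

Start: (x=0, y=0)
  v (down): (x=0, y=0) -> (x=0, y=1)
  v (down): (x=0, y=1) -> (x=0, y=2)
  < (left): blocked, stay at (x=0, y=2)
  v (down): (x=0, y=2) -> (x=0, y=3)
  ^ (up): (x=0, y=3) -> (x=0, y=2)
  < (left): blocked, stay at (x=0, y=2)
Final: (x=0, y=2)

Answer: Final position: (x=0, y=2)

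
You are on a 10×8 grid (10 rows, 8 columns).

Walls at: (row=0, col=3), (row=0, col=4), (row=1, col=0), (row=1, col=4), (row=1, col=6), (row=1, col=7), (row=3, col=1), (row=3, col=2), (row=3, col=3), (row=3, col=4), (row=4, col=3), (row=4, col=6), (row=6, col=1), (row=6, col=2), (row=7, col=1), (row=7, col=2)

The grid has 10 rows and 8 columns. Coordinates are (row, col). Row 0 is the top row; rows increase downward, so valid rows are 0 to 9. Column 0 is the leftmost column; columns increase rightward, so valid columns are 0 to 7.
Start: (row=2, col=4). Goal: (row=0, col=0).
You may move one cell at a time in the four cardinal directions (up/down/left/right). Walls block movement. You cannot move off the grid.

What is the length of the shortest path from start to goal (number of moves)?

BFS from (row=2, col=4) until reaching (row=0, col=0):
  Distance 0: (row=2, col=4)
  Distance 1: (row=2, col=3), (row=2, col=5)
  Distance 2: (row=1, col=3), (row=1, col=5), (row=2, col=2), (row=2, col=6), (row=3, col=5)
  Distance 3: (row=0, col=5), (row=1, col=2), (row=2, col=1), (row=2, col=7), (row=3, col=6), (row=4, col=5)
  Distance 4: (row=0, col=2), (row=0, col=6), (row=1, col=1), (row=2, col=0), (row=3, col=7), (row=4, col=4), (row=5, col=5)
  Distance 5: (row=0, col=1), (row=0, col=7), (row=3, col=0), (row=4, col=7), (row=5, col=4), (row=5, col=6), (row=6, col=5)
  Distance 6: (row=0, col=0), (row=4, col=0), (row=5, col=3), (row=5, col=7), (row=6, col=4), (row=6, col=6), (row=7, col=5)  <- goal reached here
One shortest path (6 moves): (row=2, col=4) -> (row=2, col=3) -> (row=2, col=2) -> (row=2, col=1) -> (row=1, col=1) -> (row=0, col=1) -> (row=0, col=0)

Answer: Shortest path length: 6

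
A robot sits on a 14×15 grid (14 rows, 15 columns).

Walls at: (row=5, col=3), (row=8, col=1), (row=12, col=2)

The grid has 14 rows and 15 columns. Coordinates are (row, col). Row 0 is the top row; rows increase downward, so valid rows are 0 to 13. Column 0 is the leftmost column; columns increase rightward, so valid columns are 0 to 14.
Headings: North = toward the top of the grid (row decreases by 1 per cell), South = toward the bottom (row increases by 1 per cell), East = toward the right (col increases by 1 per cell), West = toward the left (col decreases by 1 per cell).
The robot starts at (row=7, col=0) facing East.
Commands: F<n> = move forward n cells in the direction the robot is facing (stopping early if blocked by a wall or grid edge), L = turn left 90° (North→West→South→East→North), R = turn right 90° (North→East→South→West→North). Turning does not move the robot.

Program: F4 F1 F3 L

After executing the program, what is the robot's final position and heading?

Answer: Final position: (row=7, col=8), facing North

Derivation:
Start: (row=7, col=0), facing East
  F4: move forward 4, now at (row=7, col=4)
  F1: move forward 1, now at (row=7, col=5)
  F3: move forward 3, now at (row=7, col=8)
  L: turn left, now facing North
Final: (row=7, col=8), facing North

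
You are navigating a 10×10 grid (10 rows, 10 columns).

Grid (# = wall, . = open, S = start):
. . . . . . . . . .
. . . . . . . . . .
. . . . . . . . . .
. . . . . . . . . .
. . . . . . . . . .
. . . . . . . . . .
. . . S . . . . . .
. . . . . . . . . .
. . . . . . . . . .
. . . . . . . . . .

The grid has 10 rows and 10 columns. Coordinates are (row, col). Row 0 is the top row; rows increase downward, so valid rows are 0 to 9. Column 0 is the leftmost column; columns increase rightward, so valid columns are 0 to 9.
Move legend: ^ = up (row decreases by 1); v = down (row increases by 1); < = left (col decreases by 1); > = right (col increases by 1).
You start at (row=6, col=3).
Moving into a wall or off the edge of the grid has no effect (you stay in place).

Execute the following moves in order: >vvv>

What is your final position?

Start: (row=6, col=3)
  > (right): (row=6, col=3) -> (row=6, col=4)
  v (down): (row=6, col=4) -> (row=7, col=4)
  v (down): (row=7, col=4) -> (row=8, col=4)
  v (down): (row=8, col=4) -> (row=9, col=4)
  > (right): (row=9, col=4) -> (row=9, col=5)
Final: (row=9, col=5)

Answer: Final position: (row=9, col=5)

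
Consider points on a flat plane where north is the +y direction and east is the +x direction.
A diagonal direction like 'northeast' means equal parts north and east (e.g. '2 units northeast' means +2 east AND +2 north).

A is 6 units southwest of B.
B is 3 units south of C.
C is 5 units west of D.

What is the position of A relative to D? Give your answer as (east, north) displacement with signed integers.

Place D at the origin (east=0, north=0).
  C is 5 units west of D: delta (east=-5, north=+0); C at (east=-5, north=0).
  B is 3 units south of C: delta (east=+0, north=-3); B at (east=-5, north=-3).
  A is 6 units southwest of B: delta (east=-6, north=-6); A at (east=-11, north=-9).
Therefore A relative to D: (east=-11, north=-9).

Answer: A is at (east=-11, north=-9) relative to D.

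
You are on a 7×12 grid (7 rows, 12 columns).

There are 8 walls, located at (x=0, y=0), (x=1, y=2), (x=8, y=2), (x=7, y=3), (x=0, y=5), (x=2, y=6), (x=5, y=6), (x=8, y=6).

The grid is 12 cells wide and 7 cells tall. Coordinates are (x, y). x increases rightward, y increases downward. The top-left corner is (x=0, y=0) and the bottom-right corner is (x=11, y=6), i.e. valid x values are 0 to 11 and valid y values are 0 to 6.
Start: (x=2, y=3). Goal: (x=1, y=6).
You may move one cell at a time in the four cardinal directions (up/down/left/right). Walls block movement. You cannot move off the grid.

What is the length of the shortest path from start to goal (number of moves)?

Answer: Shortest path length: 4

Derivation:
BFS from (x=2, y=3) until reaching (x=1, y=6):
  Distance 0: (x=2, y=3)
  Distance 1: (x=2, y=2), (x=1, y=3), (x=3, y=3), (x=2, y=4)
  Distance 2: (x=2, y=1), (x=3, y=2), (x=0, y=3), (x=4, y=3), (x=1, y=4), (x=3, y=4), (x=2, y=5)
  Distance 3: (x=2, y=0), (x=1, y=1), (x=3, y=1), (x=0, y=2), (x=4, y=2), (x=5, y=3), (x=0, y=4), (x=4, y=4), (x=1, y=5), (x=3, y=5)
  Distance 4: (x=1, y=0), (x=3, y=0), (x=0, y=1), (x=4, y=1), (x=5, y=2), (x=6, y=3), (x=5, y=4), (x=4, y=5), (x=1, y=6), (x=3, y=6)  <- goal reached here
One shortest path (4 moves): (x=2, y=3) -> (x=1, y=3) -> (x=1, y=4) -> (x=1, y=5) -> (x=1, y=6)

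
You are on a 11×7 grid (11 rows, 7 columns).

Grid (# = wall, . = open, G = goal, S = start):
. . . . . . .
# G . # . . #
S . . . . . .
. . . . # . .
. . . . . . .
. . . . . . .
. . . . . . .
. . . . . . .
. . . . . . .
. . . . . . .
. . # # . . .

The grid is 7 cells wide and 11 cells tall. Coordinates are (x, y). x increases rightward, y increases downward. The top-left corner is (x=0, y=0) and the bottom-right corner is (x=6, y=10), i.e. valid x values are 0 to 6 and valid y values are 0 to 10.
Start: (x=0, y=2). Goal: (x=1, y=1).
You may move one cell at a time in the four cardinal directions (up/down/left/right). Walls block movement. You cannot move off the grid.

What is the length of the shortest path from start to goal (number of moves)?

BFS from (x=0, y=2) until reaching (x=1, y=1):
  Distance 0: (x=0, y=2)
  Distance 1: (x=1, y=2), (x=0, y=3)
  Distance 2: (x=1, y=1), (x=2, y=2), (x=1, y=3), (x=0, y=4)  <- goal reached here
One shortest path (2 moves): (x=0, y=2) -> (x=1, y=2) -> (x=1, y=1)

Answer: Shortest path length: 2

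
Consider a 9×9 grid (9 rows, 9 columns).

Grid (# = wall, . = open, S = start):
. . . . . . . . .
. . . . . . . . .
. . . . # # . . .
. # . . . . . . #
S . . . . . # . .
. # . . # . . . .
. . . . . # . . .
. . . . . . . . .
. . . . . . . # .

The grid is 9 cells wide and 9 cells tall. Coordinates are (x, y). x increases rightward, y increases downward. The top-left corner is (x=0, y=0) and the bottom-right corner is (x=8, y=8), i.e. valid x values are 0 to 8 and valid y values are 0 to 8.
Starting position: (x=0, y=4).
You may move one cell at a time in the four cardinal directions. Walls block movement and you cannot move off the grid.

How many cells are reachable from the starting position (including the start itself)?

Answer: Reachable cells: 72

Derivation:
BFS flood-fill from (x=0, y=4):
  Distance 0: (x=0, y=4)
  Distance 1: (x=0, y=3), (x=1, y=4), (x=0, y=5)
  Distance 2: (x=0, y=2), (x=2, y=4), (x=0, y=6)
  Distance 3: (x=0, y=1), (x=1, y=2), (x=2, y=3), (x=3, y=4), (x=2, y=5), (x=1, y=6), (x=0, y=7)
  Distance 4: (x=0, y=0), (x=1, y=1), (x=2, y=2), (x=3, y=3), (x=4, y=4), (x=3, y=5), (x=2, y=6), (x=1, y=7), (x=0, y=8)
  Distance 5: (x=1, y=0), (x=2, y=1), (x=3, y=2), (x=4, y=3), (x=5, y=4), (x=3, y=6), (x=2, y=7), (x=1, y=8)
  Distance 6: (x=2, y=0), (x=3, y=1), (x=5, y=3), (x=5, y=5), (x=4, y=6), (x=3, y=7), (x=2, y=8)
  Distance 7: (x=3, y=0), (x=4, y=1), (x=6, y=3), (x=6, y=5), (x=4, y=7), (x=3, y=8)
  Distance 8: (x=4, y=0), (x=5, y=1), (x=6, y=2), (x=7, y=3), (x=7, y=5), (x=6, y=6), (x=5, y=7), (x=4, y=8)
  Distance 9: (x=5, y=0), (x=6, y=1), (x=7, y=2), (x=7, y=4), (x=8, y=5), (x=7, y=6), (x=6, y=7), (x=5, y=8)
  Distance 10: (x=6, y=0), (x=7, y=1), (x=8, y=2), (x=8, y=4), (x=8, y=6), (x=7, y=7), (x=6, y=8)
  Distance 11: (x=7, y=0), (x=8, y=1), (x=8, y=7)
  Distance 12: (x=8, y=0), (x=8, y=8)
Total reachable: 72 (grid has 72 open cells total)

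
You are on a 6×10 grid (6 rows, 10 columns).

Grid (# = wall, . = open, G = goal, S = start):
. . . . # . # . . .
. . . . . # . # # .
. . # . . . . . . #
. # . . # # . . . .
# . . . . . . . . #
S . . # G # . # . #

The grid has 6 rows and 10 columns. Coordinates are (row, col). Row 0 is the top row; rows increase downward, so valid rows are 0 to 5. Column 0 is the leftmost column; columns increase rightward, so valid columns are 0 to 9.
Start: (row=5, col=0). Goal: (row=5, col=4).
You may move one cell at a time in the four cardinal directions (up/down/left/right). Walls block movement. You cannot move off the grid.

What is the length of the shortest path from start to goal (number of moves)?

Answer: Shortest path length: 6

Derivation:
BFS from (row=5, col=0) until reaching (row=5, col=4):
  Distance 0: (row=5, col=0)
  Distance 1: (row=5, col=1)
  Distance 2: (row=4, col=1), (row=5, col=2)
  Distance 3: (row=4, col=2)
  Distance 4: (row=3, col=2), (row=4, col=3)
  Distance 5: (row=3, col=3), (row=4, col=4)
  Distance 6: (row=2, col=3), (row=4, col=5), (row=5, col=4)  <- goal reached here
One shortest path (6 moves): (row=5, col=0) -> (row=5, col=1) -> (row=5, col=2) -> (row=4, col=2) -> (row=4, col=3) -> (row=4, col=4) -> (row=5, col=4)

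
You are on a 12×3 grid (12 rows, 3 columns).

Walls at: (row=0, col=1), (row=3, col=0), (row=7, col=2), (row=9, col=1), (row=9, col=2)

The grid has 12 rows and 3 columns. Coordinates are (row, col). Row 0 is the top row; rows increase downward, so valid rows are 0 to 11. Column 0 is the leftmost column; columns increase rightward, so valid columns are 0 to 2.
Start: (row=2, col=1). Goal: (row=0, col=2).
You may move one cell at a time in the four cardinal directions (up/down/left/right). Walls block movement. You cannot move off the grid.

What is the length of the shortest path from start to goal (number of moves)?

BFS from (row=2, col=1) until reaching (row=0, col=2):
  Distance 0: (row=2, col=1)
  Distance 1: (row=1, col=1), (row=2, col=0), (row=2, col=2), (row=3, col=1)
  Distance 2: (row=1, col=0), (row=1, col=2), (row=3, col=2), (row=4, col=1)
  Distance 3: (row=0, col=0), (row=0, col=2), (row=4, col=0), (row=4, col=2), (row=5, col=1)  <- goal reached here
One shortest path (3 moves): (row=2, col=1) -> (row=2, col=2) -> (row=1, col=2) -> (row=0, col=2)

Answer: Shortest path length: 3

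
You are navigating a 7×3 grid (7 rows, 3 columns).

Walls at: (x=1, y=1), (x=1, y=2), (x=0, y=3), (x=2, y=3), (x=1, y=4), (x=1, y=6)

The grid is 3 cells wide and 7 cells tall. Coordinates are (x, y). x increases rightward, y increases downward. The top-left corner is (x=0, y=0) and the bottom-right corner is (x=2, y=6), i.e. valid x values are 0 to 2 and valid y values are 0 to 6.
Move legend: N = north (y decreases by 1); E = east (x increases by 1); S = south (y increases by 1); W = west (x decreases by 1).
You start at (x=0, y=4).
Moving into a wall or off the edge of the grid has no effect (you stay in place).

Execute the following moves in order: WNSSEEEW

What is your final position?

Answer: Final position: (x=0, y=6)

Derivation:
Start: (x=0, y=4)
  W (west): blocked, stay at (x=0, y=4)
  N (north): blocked, stay at (x=0, y=4)
  S (south): (x=0, y=4) -> (x=0, y=5)
  S (south): (x=0, y=5) -> (x=0, y=6)
  [×3]E (east): blocked, stay at (x=0, y=6)
  W (west): blocked, stay at (x=0, y=6)
Final: (x=0, y=6)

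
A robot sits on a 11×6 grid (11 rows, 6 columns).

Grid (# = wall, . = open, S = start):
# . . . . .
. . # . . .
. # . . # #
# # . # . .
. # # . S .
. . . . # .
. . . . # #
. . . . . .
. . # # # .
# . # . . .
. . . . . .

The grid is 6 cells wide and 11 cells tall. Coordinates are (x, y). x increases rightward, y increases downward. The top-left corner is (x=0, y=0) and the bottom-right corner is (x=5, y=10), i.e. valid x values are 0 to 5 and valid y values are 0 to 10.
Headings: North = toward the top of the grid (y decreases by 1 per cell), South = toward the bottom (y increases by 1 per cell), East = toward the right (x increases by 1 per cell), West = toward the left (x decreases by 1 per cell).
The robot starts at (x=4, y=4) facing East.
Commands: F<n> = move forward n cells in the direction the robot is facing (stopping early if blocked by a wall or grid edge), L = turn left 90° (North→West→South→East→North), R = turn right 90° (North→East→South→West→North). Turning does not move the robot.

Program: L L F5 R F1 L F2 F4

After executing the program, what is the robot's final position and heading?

Start: (x=4, y=4), facing East
  L: turn left, now facing North
  L: turn left, now facing West
  F5: move forward 1/5 (blocked), now at (x=3, y=4)
  R: turn right, now facing North
  F1: move forward 0/1 (blocked), now at (x=3, y=4)
  L: turn left, now facing West
  F2: move forward 0/2 (blocked), now at (x=3, y=4)
  F4: move forward 0/4 (blocked), now at (x=3, y=4)
Final: (x=3, y=4), facing West

Answer: Final position: (x=3, y=4), facing West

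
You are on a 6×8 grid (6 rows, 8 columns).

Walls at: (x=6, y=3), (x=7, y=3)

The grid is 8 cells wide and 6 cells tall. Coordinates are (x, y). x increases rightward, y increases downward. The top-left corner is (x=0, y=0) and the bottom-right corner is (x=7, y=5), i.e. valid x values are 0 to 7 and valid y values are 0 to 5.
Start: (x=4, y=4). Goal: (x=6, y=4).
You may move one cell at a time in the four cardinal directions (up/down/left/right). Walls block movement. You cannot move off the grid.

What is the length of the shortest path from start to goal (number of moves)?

Answer: Shortest path length: 2

Derivation:
BFS from (x=4, y=4) until reaching (x=6, y=4):
  Distance 0: (x=4, y=4)
  Distance 1: (x=4, y=3), (x=3, y=4), (x=5, y=4), (x=4, y=5)
  Distance 2: (x=4, y=2), (x=3, y=3), (x=5, y=3), (x=2, y=4), (x=6, y=4), (x=3, y=5), (x=5, y=5)  <- goal reached here
One shortest path (2 moves): (x=4, y=4) -> (x=5, y=4) -> (x=6, y=4)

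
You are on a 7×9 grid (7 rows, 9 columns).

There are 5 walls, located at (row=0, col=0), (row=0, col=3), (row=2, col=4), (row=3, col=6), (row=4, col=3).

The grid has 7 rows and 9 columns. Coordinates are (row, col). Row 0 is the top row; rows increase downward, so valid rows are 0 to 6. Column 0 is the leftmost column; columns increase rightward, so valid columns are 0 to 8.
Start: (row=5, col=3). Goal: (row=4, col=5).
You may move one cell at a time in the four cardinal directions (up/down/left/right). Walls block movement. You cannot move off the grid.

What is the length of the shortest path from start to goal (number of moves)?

Answer: Shortest path length: 3

Derivation:
BFS from (row=5, col=3) until reaching (row=4, col=5):
  Distance 0: (row=5, col=3)
  Distance 1: (row=5, col=2), (row=5, col=4), (row=6, col=3)
  Distance 2: (row=4, col=2), (row=4, col=4), (row=5, col=1), (row=5, col=5), (row=6, col=2), (row=6, col=4)
  Distance 3: (row=3, col=2), (row=3, col=4), (row=4, col=1), (row=4, col=5), (row=5, col=0), (row=5, col=6), (row=6, col=1), (row=6, col=5)  <- goal reached here
One shortest path (3 moves): (row=5, col=3) -> (row=5, col=4) -> (row=5, col=5) -> (row=4, col=5)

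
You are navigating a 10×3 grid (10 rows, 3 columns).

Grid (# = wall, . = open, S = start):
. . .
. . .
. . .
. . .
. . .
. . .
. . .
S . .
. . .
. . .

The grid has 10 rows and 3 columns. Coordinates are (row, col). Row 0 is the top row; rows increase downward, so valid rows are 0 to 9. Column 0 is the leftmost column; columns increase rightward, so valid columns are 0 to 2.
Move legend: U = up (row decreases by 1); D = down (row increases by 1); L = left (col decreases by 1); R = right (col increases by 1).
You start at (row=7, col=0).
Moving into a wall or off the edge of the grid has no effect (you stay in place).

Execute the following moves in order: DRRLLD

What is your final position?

Answer: Final position: (row=9, col=0)

Derivation:
Start: (row=7, col=0)
  D (down): (row=7, col=0) -> (row=8, col=0)
  R (right): (row=8, col=0) -> (row=8, col=1)
  R (right): (row=8, col=1) -> (row=8, col=2)
  L (left): (row=8, col=2) -> (row=8, col=1)
  L (left): (row=8, col=1) -> (row=8, col=0)
  D (down): (row=8, col=0) -> (row=9, col=0)
Final: (row=9, col=0)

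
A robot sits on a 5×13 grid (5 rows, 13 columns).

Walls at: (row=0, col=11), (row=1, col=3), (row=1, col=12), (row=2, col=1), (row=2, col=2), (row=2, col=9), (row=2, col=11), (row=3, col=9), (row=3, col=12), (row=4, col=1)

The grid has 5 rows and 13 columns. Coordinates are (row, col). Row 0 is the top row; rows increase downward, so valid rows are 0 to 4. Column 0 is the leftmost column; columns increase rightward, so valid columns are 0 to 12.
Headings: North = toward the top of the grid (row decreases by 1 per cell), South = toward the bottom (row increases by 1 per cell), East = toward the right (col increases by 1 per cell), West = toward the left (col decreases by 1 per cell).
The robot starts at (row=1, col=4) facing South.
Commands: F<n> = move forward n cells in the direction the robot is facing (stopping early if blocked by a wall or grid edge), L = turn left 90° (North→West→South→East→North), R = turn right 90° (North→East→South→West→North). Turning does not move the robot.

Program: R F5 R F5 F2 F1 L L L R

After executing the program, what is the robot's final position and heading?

Start: (row=1, col=4), facing South
  R: turn right, now facing West
  F5: move forward 0/5 (blocked), now at (row=1, col=4)
  R: turn right, now facing North
  F5: move forward 1/5 (blocked), now at (row=0, col=4)
  F2: move forward 0/2 (blocked), now at (row=0, col=4)
  F1: move forward 0/1 (blocked), now at (row=0, col=4)
  L: turn left, now facing West
  L: turn left, now facing South
  L: turn left, now facing East
  R: turn right, now facing South
Final: (row=0, col=4), facing South

Answer: Final position: (row=0, col=4), facing South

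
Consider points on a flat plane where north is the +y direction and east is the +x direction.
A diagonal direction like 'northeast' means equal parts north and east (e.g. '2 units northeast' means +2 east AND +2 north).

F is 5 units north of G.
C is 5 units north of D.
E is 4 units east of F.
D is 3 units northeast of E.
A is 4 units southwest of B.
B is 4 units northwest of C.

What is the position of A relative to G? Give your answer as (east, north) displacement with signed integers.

Answer: A is at (east=-1, north=13) relative to G.

Derivation:
Place G at the origin (east=0, north=0).
  F is 5 units north of G: delta (east=+0, north=+5); F at (east=0, north=5).
  E is 4 units east of F: delta (east=+4, north=+0); E at (east=4, north=5).
  D is 3 units northeast of E: delta (east=+3, north=+3); D at (east=7, north=8).
  C is 5 units north of D: delta (east=+0, north=+5); C at (east=7, north=13).
  B is 4 units northwest of C: delta (east=-4, north=+4); B at (east=3, north=17).
  A is 4 units southwest of B: delta (east=-4, north=-4); A at (east=-1, north=13).
Therefore A relative to G: (east=-1, north=13).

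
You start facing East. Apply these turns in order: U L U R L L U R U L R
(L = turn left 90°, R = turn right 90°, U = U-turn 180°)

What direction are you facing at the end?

Start: East
  U (U-turn (180°)) -> West
  L (left (90° counter-clockwise)) -> South
  U (U-turn (180°)) -> North
  R (right (90° clockwise)) -> East
  L (left (90° counter-clockwise)) -> North
  L (left (90° counter-clockwise)) -> West
  U (U-turn (180°)) -> East
  R (right (90° clockwise)) -> South
  U (U-turn (180°)) -> North
  L (left (90° counter-clockwise)) -> West
  R (right (90° clockwise)) -> North
Final: North

Answer: Final heading: North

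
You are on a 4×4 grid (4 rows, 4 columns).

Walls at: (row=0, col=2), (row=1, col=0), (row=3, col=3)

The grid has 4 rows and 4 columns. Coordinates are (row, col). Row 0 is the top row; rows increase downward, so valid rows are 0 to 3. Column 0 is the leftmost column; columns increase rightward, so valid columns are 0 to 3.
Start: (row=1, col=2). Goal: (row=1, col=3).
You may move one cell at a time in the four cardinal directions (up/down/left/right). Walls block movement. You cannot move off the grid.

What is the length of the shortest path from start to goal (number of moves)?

Answer: Shortest path length: 1

Derivation:
BFS from (row=1, col=2) until reaching (row=1, col=3):
  Distance 0: (row=1, col=2)
  Distance 1: (row=1, col=1), (row=1, col=3), (row=2, col=2)  <- goal reached here
One shortest path (1 moves): (row=1, col=2) -> (row=1, col=3)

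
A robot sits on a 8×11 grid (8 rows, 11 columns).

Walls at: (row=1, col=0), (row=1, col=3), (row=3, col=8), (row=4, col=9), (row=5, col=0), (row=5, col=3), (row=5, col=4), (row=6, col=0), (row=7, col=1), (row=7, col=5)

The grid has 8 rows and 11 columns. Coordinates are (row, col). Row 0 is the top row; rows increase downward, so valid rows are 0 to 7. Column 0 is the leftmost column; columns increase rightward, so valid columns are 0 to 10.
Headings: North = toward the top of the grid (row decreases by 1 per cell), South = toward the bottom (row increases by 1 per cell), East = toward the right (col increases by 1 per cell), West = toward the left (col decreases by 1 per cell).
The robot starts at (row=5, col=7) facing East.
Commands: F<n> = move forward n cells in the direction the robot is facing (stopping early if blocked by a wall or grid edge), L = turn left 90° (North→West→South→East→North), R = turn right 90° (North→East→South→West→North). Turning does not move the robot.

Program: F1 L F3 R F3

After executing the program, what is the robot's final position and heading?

Answer: Final position: (row=4, col=8), facing East

Derivation:
Start: (row=5, col=7), facing East
  F1: move forward 1, now at (row=5, col=8)
  L: turn left, now facing North
  F3: move forward 1/3 (blocked), now at (row=4, col=8)
  R: turn right, now facing East
  F3: move forward 0/3 (blocked), now at (row=4, col=8)
Final: (row=4, col=8), facing East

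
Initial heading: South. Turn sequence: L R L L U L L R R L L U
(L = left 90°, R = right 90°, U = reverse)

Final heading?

Answer: Final heading: South

Derivation:
Start: South
  L (left (90° counter-clockwise)) -> East
  R (right (90° clockwise)) -> South
  L (left (90° counter-clockwise)) -> East
  L (left (90° counter-clockwise)) -> North
  U (U-turn (180°)) -> South
  L (left (90° counter-clockwise)) -> East
  L (left (90° counter-clockwise)) -> North
  R (right (90° clockwise)) -> East
  R (right (90° clockwise)) -> South
  L (left (90° counter-clockwise)) -> East
  L (left (90° counter-clockwise)) -> North
  U (U-turn (180°)) -> South
Final: South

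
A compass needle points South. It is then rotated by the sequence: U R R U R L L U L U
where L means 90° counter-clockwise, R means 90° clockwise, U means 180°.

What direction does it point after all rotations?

Start: South
  U (U-turn (180°)) -> North
  R (right (90° clockwise)) -> East
  R (right (90° clockwise)) -> South
  U (U-turn (180°)) -> North
  R (right (90° clockwise)) -> East
  L (left (90° counter-clockwise)) -> North
  L (left (90° counter-clockwise)) -> West
  U (U-turn (180°)) -> East
  L (left (90° counter-clockwise)) -> North
  U (U-turn (180°)) -> South
Final: South

Answer: Final heading: South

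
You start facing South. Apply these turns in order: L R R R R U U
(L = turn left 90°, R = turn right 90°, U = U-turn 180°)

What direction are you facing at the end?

Answer: Final heading: East

Derivation:
Start: South
  L (left (90° counter-clockwise)) -> East
  R (right (90° clockwise)) -> South
  R (right (90° clockwise)) -> West
  R (right (90° clockwise)) -> North
  R (right (90° clockwise)) -> East
  U (U-turn (180°)) -> West
  U (U-turn (180°)) -> East
Final: East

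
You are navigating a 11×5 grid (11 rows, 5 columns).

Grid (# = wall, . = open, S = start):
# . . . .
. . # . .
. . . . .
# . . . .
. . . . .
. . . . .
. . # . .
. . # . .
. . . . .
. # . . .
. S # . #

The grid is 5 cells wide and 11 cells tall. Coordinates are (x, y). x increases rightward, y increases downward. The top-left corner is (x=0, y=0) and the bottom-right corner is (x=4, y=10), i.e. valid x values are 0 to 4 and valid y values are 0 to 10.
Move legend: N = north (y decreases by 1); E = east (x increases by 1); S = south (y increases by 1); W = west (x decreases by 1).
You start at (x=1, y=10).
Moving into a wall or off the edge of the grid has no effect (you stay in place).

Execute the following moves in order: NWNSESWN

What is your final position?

Answer: Final position: (x=0, y=9)

Derivation:
Start: (x=1, y=10)
  N (north): blocked, stay at (x=1, y=10)
  W (west): (x=1, y=10) -> (x=0, y=10)
  N (north): (x=0, y=10) -> (x=0, y=9)
  S (south): (x=0, y=9) -> (x=0, y=10)
  E (east): (x=0, y=10) -> (x=1, y=10)
  S (south): blocked, stay at (x=1, y=10)
  W (west): (x=1, y=10) -> (x=0, y=10)
  N (north): (x=0, y=10) -> (x=0, y=9)
Final: (x=0, y=9)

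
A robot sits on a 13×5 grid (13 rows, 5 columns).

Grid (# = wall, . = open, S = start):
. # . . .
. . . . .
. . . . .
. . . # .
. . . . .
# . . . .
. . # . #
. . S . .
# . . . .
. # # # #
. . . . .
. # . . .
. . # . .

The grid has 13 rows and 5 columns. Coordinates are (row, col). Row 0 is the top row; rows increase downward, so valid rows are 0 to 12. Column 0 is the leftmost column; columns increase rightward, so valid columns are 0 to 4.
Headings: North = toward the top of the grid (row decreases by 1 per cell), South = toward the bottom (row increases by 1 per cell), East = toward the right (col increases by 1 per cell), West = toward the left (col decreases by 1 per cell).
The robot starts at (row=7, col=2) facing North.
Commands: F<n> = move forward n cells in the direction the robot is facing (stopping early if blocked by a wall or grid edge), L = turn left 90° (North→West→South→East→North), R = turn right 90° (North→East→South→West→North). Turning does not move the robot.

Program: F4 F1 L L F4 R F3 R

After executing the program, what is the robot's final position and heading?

Start: (row=7, col=2), facing North
  F4: move forward 0/4 (blocked), now at (row=7, col=2)
  F1: move forward 0/1 (blocked), now at (row=7, col=2)
  L: turn left, now facing West
  L: turn left, now facing South
  F4: move forward 1/4 (blocked), now at (row=8, col=2)
  R: turn right, now facing West
  F3: move forward 1/3 (blocked), now at (row=8, col=1)
  R: turn right, now facing North
Final: (row=8, col=1), facing North

Answer: Final position: (row=8, col=1), facing North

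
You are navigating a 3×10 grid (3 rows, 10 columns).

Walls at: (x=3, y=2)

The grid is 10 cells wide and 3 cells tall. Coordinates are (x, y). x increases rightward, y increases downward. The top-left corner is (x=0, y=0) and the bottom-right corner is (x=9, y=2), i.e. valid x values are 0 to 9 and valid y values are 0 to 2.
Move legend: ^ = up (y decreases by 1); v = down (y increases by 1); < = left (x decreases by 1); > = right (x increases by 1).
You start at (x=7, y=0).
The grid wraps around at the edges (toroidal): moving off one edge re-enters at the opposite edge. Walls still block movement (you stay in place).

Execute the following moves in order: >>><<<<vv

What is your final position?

Answer: Final position: (x=6, y=2)

Derivation:
Start: (x=7, y=0)
  > (right): (x=7, y=0) -> (x=8, y=0)
  > (right): (x=8, y=0) -> (x=9, y=0)
  > (right): (x=9, y=0) -> (x=0, y=0)
  < (left): (x=0, y=0) -> (x=9, y=0)
  < (left): (x=9, y=0) -> (x=8, y=0)
  < (left): (x=8, y=0) -> (x=7, y=0)
  < (left): (x=7, y=0) -> (x=6, y=0)
  v (down): (x=6, y=0) -> (x=6, y=1)
  v (down): (x=6, y=1) -> (x=6, y=2)
Final: (x=6, y=2)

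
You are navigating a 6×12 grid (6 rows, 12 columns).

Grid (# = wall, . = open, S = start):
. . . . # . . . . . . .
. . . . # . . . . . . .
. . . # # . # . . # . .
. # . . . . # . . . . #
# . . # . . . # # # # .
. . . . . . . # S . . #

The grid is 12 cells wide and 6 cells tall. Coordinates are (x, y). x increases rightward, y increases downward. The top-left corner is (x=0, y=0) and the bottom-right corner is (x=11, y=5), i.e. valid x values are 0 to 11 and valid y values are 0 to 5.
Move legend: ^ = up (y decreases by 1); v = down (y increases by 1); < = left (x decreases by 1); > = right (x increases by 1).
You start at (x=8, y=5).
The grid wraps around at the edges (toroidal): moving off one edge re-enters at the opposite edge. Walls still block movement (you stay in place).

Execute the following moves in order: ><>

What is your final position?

Answer: Final position: (x=9, y=5)

Derivation:
Start: (x=8, y=5)
  > (right): (x=8, y=5) -> (x=9, y=5)
  < (left): (x=9, y=5) -> (x=8, y=5)
  > (right): (x=8, y=5) -> (x=9, y=5)
Final: (x=9, y=5)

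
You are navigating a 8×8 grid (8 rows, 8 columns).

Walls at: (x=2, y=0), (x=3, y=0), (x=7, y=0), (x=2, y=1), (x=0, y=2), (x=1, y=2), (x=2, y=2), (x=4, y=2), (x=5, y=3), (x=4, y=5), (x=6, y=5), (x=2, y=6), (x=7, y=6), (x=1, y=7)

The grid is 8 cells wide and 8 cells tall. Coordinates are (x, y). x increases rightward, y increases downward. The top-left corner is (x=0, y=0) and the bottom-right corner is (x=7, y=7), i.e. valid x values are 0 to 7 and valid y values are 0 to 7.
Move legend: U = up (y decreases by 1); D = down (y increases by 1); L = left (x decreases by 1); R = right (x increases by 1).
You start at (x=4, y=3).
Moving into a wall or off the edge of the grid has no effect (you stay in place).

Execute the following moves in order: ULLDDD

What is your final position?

Start: (x=4, y=3)
  U (up): blocked, stay at (x=4, y=3)
  L (left): (x=4, y=3) -> (x=3, y=3)
  L (left): (x=3, y=3) -> (x=2, y=3)
  D (down): (x=2, y=3) -> (x=2, y=4)
  D (down): (x=2, y=4) -> (x=2, y=5)
  D (down): blocked, stay at (x=2, y=5)
Final: (x=2, y=5)

Answer: Final position: (x=2, y=5)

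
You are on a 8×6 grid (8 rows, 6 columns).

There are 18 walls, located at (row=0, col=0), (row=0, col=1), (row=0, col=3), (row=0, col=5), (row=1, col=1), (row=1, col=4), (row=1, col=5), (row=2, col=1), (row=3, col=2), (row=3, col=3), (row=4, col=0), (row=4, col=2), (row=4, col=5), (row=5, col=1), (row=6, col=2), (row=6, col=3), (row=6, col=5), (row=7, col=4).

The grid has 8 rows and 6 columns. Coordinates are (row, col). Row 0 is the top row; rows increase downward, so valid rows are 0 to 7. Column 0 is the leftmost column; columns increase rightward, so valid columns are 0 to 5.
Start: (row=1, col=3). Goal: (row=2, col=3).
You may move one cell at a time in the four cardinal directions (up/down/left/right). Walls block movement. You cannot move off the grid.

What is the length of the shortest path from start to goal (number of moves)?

BFS from (row=1, col=3) until reaching (row=2, col=3):
  Distance 0: (row=1, col=3)
  Distance 1: (row=1, col=2), (row=2, col=3)  <- goal reached here
One shortest path (1 moves): (row=1, col=3) -> (row=2, col=3)

Answer: Shortest path length: 1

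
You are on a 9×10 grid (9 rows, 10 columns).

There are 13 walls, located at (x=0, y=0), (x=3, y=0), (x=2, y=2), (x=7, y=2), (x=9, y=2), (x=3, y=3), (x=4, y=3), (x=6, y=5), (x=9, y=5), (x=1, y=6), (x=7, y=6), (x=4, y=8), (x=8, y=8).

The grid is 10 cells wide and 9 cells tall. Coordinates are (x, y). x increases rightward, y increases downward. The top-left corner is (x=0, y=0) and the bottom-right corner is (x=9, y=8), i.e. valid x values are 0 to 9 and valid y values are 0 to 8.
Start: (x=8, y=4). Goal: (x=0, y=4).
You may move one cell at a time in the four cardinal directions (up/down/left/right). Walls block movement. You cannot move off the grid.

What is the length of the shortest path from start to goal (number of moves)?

Answer: Shortest path length: 8

Derivation:
BFS from (x=8, y=4) until reaching (x=0, y=4):
  Distance 0: (x=8, y=4)
  Distance 1: (x=8, y=3), (x=7, y=4), (x=9, y=4), (x=8, y=5)
  Distance 2: (x=8, y=2), (x=7, y=3), (x=9, y=3), (x=6, y=4), (x=7, y=5), (x=8, y=6)
  Distance 3: (x=8, y=1), (x=6, y=3), (x=5, y=4), (x=9, y=6), (x=8, y=7)
  Distance 4: (x=8, y=0), (x=7, y=1), (x=9, y=1), (x=6, y=2), (x=5, y=3), (x=4, y=4), (x=5, y=5), (x=7, y=7), (x=9, y=7)
  Distance 5: (x=7, y=0), (x=9, y=0), (x=6, y=1), (x=5, y=2), (x=3, y=4), (x=4, y=5), (x=5, y=6), (x=6, y=7), (x=7, y=8), (x=9, y=8)
  Distance 6: (x=6, y=0), (x=5, y=1), (x=4, y=2), (x=2, y=4), (x=3, y=5), (x=4, y=6), (x=6, y=6), (x=5, y=7), (x=6, y=8)
  Distance 7: (x=5, y=0), (x=4, y=1), (x=3, y=2), (x=2, y=3), (x=1, y=4), (x=2, y=5), (x=3, y=6), (x=4, y=7), (x=5, y=8)
  Distance 8: (x=4, y=0), (x=3, y=1), (x=1, y=3), (x=0, y=4), (x=1, y=5), (x=2, y=6), (x=3, y=7)  <- goal reached here
One shortest path (8 moves): (x=8, y=4) -> (x=7, y=4) -> (x=6, y=4) -> (x=5, y=4) -> (x=4, y=4) -> (x=3, y=4) -> (x=2, y=4) -> (x=1, y=4) -> (x=0, y=4)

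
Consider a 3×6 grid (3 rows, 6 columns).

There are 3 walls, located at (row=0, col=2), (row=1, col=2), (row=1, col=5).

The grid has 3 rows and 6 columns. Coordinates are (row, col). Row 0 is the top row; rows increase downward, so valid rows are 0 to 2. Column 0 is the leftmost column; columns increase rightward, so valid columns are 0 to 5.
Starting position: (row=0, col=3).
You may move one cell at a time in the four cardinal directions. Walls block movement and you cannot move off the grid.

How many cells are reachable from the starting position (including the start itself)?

Answer: Reachable cells: 15

Derivation:
BFS flood-fill from (row=0, col=3):
  Distance 0: (row=0, col=3)
  Distance 1: (row=0, col=4), (row=1, col=3)
  Distance 2: (row=0, col=5), (row=1, col=4), (row=2, col=3)
  Distance 3: (row=2, col=2), (row=2, col=4)
  Distance 4: (row=2, col=1), (row=2, col=5)
  Distance 5: (row=1, col=1), (row=2, col=0)
  Distance 6: (row=0, col=1), (row=1, col=0)
  Distance 7: (row=0, col=0)
Total reachable: 15 (grid has 15 open cells total)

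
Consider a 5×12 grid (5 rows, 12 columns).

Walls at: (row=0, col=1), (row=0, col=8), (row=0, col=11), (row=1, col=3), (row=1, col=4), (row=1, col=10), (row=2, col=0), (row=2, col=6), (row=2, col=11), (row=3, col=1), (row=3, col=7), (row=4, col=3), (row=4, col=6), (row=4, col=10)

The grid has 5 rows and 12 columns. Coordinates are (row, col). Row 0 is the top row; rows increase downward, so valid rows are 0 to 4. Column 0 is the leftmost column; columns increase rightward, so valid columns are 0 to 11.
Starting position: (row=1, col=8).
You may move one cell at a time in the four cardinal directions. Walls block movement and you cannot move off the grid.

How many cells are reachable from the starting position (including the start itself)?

BFS flood-fill from (row=1, col=8):
  Distance 0: (row=1, col=8)
  Distance 1: (row=1, col=7), (row=1, col=9), (row=2, col=8)
  Distance 2: (row=0, col=7), (row=0, col=9), (row=1, col=6), (row=2, col=7), (row=2, col=9), (row=3, col=8)
  Distance 3: (row=0, col=6), (row=0, col=10), (row=1, col=5), (row=2, col=10), (row=3, col=9), (row=4, col=8)
  Distance 4: (row=0, col=5), (row=2, col=5), (row=3, col=10), (row=4, col=7), (row=4, col=9)
  Distance 5: (row=0, col=4), (row=2, col=4), (row=3, col=5), (row=3, col=11)
  Distance 6: (row=0, col=3), (row=2, col=3), (row=3, col=4), (row=3, col=6), (row=4, col=5), (row=4, col=11)
  Distance 7: (row=0, col=2), (row=2, col=2), (row=3, col=3), (row=4, col=4)
  Distance 8: (row=1, col=2), (row=2, col=1), (row=3, col=2)
  Distance 9: (row=1, col=1), (row=4, col=2)
  Distance 10: (row=1, col=0), (row=4, col=1)
  Distance 11: (row=0, col=0), (row=4, col=0)
  Distance 12: (row=3, col=0)
Total reachable: 45 (grid has 46 open cells total)

Answer: Reachable cells: 45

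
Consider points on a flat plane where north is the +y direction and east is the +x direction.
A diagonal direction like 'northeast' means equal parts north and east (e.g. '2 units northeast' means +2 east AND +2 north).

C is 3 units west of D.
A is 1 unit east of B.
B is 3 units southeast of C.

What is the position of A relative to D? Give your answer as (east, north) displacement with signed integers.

Place D at the origin (east=0, north=0).
  C is 3 units west of D: delta (east=-3, north=+0); C at (east=-3, north=0).
  B is 3 units southeast of C: delta (east=+3, north=-3); B at (east=0, north=-3).
  A is 1 unit east of B: delta (east=+1, north=+0); A at (east=1, north=-3).
Therefore A relative to D: (east=1, north=-3).

Answer: A is at (east=1, north=-3) relative to D.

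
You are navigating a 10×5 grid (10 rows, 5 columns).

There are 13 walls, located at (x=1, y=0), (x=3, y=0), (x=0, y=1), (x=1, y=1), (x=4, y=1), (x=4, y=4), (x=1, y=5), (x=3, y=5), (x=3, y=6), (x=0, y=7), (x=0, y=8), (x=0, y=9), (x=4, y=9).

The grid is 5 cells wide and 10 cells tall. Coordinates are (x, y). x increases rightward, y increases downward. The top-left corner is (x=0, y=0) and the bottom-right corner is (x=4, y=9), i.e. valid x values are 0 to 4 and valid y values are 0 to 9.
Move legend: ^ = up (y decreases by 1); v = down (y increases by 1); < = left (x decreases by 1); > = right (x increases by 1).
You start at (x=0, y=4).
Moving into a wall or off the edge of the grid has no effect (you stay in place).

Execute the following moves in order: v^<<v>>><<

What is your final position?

Start: (x=0, y=4)
  v (down): (x=0, y=4) -> (x=0, y=5)
  ^ (up): (x=0, y=5) -> (x=0, y=4)
  < (left): blocked, stay at (x=0, y=4)
  < (left): blocked, stay at (x=0, y=4)
  v (down): (x=0, y=4) -> (x=0, y=5)
  [×3]> (right): blocked, stay at (x=0, y=5)
  < (left): blocked, stay at (x=0, y=5)
  < (left): blocked, stay at (x=0, y=5)
Final: (x=0, y=5)

Answer: Final position: (x=0, y=5)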